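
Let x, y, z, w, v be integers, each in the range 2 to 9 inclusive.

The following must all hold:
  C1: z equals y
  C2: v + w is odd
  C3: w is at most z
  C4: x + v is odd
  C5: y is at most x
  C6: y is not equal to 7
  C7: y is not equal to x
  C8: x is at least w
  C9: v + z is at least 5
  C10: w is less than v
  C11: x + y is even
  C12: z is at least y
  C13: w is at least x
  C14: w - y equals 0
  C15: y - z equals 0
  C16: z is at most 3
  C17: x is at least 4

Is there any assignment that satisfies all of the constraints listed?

From constraints 13 and 17: w ≥ x and x ≥ 4, so w ≥ 4. From constraints 3 and 16: w ≤ z and z ≤ 3, so w ≤ 3. But 3 < 4, so no value of w works.

Unsatisfiable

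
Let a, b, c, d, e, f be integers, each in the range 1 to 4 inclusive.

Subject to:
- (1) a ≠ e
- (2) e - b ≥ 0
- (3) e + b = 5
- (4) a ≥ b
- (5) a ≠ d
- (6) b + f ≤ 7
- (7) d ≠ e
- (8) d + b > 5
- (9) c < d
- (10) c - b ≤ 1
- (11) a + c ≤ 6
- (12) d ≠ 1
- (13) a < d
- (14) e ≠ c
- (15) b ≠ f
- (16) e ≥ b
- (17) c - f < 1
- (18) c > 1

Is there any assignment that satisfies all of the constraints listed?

Satisfiable

The assignment a = 2, b = 2, c = 2, d = 4, e = 3, f = 3 works:
  constraint 2 holds since e - b = 1.
  constraint 3 holds since e + b = 5.
The rest check out directly.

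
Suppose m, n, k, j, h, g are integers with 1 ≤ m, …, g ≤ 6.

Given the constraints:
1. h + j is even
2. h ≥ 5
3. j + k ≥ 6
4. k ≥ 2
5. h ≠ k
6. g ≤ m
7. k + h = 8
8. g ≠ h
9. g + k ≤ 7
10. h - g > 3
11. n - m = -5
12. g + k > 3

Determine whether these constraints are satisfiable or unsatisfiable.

Setting (m, n, k, j, h, g) = (6, 1, 2, 4, 6, 2) satisfies everything: constraint 3: j + k = 6; constraint 7: k + h = 8, and the others follow.

Satisfiable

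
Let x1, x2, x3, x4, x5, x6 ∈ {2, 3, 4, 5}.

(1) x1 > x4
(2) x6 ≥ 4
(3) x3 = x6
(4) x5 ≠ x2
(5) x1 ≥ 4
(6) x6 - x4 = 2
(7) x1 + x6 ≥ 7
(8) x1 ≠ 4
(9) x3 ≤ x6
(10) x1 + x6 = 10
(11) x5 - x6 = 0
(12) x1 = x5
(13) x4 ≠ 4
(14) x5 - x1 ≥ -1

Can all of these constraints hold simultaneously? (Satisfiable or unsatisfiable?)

Setting (x1, x2, x3, x4, x5, x6) = (5, 2, 5, 3, 5, 5) satisfies everything: constraint 6: x6 - x4 = 2; constraint 7: x1 + x6 = 10, and the others follow.

Satisfiable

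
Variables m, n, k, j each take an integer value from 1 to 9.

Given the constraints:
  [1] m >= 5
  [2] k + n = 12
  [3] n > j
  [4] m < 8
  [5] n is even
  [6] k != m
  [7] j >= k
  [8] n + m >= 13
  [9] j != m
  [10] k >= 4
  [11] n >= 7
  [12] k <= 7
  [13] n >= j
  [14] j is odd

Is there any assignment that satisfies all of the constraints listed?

The assignment m = 5, n = 8, k = 4, j = 7 works:
  constraint 2 holds since k + n = 12.
  constraint 8 holds since n + m = 13.
The rest check out directly.

Satisfiable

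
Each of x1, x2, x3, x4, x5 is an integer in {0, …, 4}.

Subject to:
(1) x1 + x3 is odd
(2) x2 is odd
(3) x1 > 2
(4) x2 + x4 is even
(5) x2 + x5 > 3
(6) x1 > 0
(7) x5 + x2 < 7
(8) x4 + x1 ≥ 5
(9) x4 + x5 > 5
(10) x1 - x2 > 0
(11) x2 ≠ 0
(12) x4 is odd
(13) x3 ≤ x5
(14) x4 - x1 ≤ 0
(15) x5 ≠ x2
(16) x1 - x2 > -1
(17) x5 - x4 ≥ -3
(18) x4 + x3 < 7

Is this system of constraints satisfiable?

Satisfiable

Take x1 = 3, x2 = 1, x3 = 2, x4 = 3, x5 = 3. Then constraint 5: x2 + x5 = 4; constraint 7: x5 + x2 = 4; constraint 8: x4 + x1 = 6, and every other listed constraint is also met.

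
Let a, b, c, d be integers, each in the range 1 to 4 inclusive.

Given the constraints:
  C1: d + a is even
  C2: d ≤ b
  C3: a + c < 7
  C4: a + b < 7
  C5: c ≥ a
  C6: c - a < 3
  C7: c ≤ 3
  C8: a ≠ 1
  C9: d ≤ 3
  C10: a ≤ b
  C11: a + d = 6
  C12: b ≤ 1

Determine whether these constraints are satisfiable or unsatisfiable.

Unsatisfiable

From constraints 5 and 7: a ≤ c ≤ 3. From constraints 2 and 12: d ≤ b ≤ 1. Hence a + d ≤ 4. But constraint 11 requires a + d = 6, and 6 > 4. Contradiction.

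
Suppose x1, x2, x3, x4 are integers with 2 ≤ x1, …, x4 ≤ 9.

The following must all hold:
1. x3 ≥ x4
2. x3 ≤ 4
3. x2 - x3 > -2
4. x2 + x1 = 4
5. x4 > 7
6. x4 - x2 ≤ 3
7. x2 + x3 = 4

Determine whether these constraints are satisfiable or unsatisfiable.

Unsatisfiable

From constraint 5: x4 ≥ 8. From constraints 1 and 2: x4 ≤ x3 and x3 ≤ 4, so x4 ≤ 4. But 4 < 8, so no value of x4 works.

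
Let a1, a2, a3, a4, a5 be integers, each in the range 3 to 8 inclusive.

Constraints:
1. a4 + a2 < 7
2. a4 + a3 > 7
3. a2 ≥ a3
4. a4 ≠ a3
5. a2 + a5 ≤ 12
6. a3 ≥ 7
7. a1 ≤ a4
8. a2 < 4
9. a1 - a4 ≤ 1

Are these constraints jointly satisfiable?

From constraints 3 and 6: a2 ≥ a3 and a3 ≥ 7, so a2 ≥ 7. From constraint 8: a2 ≤ 3. But 3 < 7, so no value of a2 works.

Unsatisfiable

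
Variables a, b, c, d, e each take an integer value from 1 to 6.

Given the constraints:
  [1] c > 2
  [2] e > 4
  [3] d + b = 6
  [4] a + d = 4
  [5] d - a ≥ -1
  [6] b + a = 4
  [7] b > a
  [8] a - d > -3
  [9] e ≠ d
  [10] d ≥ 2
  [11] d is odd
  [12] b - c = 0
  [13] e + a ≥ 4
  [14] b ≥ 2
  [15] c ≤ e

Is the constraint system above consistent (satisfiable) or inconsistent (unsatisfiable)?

Take a = 1, b = 3, c = 3, d = 3, e = 5. Then constraint 3: d + b = 6; constraint 4: a + d = 4, and every other listed constraint is also met.

Satisfiable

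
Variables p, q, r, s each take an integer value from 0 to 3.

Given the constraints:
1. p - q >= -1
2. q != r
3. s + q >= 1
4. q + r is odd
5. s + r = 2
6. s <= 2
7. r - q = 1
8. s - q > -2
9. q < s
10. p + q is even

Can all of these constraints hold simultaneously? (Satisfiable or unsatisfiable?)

Satisfiable

Take p = 0, q = 0, r = 1, s = 1. Then constraint 1: p - q = 0; constraint 3: s + q = 1, and every other listed constraint is also met.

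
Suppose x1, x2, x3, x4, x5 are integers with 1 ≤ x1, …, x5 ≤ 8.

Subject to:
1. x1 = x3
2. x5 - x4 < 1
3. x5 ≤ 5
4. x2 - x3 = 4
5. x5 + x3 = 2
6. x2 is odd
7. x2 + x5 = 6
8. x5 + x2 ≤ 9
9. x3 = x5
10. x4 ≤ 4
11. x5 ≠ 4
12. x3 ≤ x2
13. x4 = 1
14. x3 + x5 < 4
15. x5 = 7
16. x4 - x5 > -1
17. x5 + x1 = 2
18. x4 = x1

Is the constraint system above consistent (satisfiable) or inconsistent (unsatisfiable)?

Unsatisfiable

Constraint 13 fixes x4 = 1 and constraint 15 fixes x5 = 7. Constraints 1, 9, and 18 give x4 = x1 = x3 = x5, so x4 = x5. But 1 ≠ 7 — contradiction.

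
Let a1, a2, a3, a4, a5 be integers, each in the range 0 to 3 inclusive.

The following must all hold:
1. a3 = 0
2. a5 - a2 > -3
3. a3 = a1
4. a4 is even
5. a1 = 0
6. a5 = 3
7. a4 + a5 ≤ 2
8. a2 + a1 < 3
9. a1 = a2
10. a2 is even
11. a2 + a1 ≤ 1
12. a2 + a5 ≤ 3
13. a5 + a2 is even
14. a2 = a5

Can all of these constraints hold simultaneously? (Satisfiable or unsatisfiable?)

Unsatisfiable

Constraint 1 fixes a3 = 0 and constraint 6 fixes a5 = 3. Constraints 3, 9, and 14 give a3 = a1 = a2 = a5, so a3 = a5. But 0 ≠ 3 — contradiction.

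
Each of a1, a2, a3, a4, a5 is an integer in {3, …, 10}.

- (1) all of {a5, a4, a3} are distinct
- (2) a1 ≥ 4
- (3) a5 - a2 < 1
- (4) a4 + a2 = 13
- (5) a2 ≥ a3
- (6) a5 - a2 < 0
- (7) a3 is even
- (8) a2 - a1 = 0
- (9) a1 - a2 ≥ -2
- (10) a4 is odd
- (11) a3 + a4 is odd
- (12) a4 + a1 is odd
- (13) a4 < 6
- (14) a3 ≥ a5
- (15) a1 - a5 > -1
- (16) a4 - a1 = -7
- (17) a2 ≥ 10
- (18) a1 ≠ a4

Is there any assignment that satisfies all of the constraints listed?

Satisfiable

Take a1 = 10, a2 = 10, a3 = 10, a4 = 3, a5 = 9. Then constraint 3: a5 - a2 = -1; constraint 4: a4 + a2 = 13, and every other listed constraint is also met.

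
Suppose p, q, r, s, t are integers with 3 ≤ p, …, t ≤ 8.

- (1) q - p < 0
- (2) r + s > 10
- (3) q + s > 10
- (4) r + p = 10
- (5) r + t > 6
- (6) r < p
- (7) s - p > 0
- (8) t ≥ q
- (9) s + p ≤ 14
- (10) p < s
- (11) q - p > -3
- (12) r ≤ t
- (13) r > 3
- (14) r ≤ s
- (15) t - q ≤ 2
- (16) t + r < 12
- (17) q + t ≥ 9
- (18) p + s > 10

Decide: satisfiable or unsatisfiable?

Try p = 6, q = 4, r = 4, s = 7, t = 5.
Check constraint 1: q - p = -2; constraint 2: r + s = 11. The remaining constraints are straightforward to verify.

Satisfiable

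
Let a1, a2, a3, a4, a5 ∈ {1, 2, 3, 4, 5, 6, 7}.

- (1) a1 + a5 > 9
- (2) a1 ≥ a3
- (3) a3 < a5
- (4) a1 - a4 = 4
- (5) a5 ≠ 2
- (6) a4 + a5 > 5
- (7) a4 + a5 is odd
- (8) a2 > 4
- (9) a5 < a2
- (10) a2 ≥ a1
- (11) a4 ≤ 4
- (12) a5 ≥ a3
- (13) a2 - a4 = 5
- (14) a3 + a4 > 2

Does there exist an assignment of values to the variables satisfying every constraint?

Try a1 = 6, a2 = 7, a3 = 2, a4 = 2, a5 = 5.
Check constraint 1: a1 + a5 = 11; constraint 4: a1 - a4 = 4; constraint 6: a4 + a5 = 7. The remaining constraints are straightforward to verify.

Satisfiable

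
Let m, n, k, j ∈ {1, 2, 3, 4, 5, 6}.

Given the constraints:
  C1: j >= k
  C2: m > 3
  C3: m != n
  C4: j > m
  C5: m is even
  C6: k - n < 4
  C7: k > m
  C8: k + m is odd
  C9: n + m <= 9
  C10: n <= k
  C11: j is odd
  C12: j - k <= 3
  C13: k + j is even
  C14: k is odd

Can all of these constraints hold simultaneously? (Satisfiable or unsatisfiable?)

Take m = 4, n = 2, k = 5, j = 5. Then constraint 6: k - n = 3; constraint 9: n + m = 6; constraint 12: j - k = 0, and every other listed constraint is also met.

Satisfiable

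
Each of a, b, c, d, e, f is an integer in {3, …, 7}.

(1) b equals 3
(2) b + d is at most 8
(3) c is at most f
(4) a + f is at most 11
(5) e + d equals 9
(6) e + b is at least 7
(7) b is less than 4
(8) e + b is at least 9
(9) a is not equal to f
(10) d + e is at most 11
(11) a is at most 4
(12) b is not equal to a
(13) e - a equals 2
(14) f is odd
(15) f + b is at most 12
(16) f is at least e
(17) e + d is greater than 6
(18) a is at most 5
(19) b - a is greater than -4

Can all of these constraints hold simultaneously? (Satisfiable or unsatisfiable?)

Satisfiable

Try a = 4, b = 3, c = 6, d = 3, e = 6, f = 7.
Check constraint 2: b + d = 6; constraint 4: a + f = 11. The remaining constraints are straightforward to verify.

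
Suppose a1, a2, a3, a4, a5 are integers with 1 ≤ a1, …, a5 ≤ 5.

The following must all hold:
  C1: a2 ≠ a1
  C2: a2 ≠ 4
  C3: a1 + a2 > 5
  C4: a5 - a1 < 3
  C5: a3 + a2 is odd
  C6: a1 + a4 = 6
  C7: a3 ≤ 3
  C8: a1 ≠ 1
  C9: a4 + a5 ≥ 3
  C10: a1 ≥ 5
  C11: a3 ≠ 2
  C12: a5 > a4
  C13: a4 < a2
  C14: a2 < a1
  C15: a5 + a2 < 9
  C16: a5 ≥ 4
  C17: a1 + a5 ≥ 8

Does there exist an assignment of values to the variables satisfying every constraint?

The assignment a1 = 5, a2 = 2, a3 = 1, a4 = 1, a5 = 5 works:
  constraint 3 holds since a1 + a2 = 7.
  constraint 4 holds since a5 - a1 = 0.
  constraint 6 holds since a1 + a4 = 6.
The rest check out directly.

Satisfiable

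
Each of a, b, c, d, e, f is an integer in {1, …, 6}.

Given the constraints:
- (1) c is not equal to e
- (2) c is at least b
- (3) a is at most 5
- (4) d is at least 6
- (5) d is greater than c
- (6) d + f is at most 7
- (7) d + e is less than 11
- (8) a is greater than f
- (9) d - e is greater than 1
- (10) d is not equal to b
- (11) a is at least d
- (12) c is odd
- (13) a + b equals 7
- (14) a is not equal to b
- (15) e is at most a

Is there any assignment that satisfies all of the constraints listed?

Unsatisfiable

From constraint 4: d ≥ 6. From constraints 3 and 11: d ≤ a and a ≤ 5, so d ≤ 5. But 5 < 6, so no value of d works.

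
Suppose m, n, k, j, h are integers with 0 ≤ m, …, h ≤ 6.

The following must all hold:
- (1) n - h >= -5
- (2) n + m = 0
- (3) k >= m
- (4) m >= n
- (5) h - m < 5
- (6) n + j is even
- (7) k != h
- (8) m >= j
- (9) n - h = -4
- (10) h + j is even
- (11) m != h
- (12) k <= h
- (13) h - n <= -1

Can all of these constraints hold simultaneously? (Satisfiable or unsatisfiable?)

Constraints 3, 4, 12, and 13 give n ≤ m, m ≤ k, k ≤ h, h < n. Chaining: n ≤ m ≤ k ≤ h < n, which forces n < n — impossible.

Unsatisfiable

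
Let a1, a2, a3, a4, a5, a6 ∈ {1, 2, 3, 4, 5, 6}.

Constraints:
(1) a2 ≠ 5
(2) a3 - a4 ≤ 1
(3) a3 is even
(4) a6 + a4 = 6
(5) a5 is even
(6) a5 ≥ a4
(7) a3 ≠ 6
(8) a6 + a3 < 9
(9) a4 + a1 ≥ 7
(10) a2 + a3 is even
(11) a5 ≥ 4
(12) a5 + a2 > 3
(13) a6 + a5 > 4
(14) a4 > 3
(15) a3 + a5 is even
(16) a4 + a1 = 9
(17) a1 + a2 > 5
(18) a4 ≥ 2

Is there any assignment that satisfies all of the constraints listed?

One satisfying assignment is a1 = 5, a2 = 2, a3 = 4, a4 = 4, a5 = 4, a6 = 2.
For the less obvious constraints — constraint 2: a3 - a4 = 0; constraint 4: a6 + a4 = 6; constraint 8: a6 + a3 = 6 — and the others hold by inspection.

Satisfiable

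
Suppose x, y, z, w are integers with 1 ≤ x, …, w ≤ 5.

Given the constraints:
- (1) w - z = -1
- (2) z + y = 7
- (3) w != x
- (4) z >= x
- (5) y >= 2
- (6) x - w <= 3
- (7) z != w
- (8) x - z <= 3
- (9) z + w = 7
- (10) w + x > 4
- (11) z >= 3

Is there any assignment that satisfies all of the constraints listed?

Satisfiable

Take x = 4, y = 3, z = 4, w = 3. Then constraint 1: w - z = -1; constraint 2: z + y = 7; constraint 6: x - w = 1, and every other listed constraint is also met.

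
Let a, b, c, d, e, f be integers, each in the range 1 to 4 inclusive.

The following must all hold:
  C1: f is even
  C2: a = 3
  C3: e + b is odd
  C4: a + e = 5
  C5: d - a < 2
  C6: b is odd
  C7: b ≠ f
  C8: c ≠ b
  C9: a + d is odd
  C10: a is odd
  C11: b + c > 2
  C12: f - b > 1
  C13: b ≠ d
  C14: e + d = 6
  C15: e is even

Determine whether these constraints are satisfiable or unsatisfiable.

Take a = 3, b = 1, c = 3, d = 4, e = 2, f = 4. Then constraint 4: a + e = 5; constraint 5: d - a = 1; constraint 11: b + c = 4, and every other listed constraint is also met.

Satisfiable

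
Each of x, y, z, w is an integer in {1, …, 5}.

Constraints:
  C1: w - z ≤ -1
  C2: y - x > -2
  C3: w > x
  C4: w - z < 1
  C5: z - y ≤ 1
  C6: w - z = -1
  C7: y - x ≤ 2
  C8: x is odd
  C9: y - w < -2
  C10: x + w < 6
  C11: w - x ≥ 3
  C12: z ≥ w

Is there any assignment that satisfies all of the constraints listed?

Unsatisfiable

Constraints 1, 5, 7, and 11 give x − y ≥ -2, y − z ≥ -1, z − w ≥ 1, w − x ≥ 3.
Adding all 4 inequalities: the left sides telescope to 0, and the right sides sum to (-2) + (-1) + 1 + 3 = 1. So 0 ≥ 1, which is false.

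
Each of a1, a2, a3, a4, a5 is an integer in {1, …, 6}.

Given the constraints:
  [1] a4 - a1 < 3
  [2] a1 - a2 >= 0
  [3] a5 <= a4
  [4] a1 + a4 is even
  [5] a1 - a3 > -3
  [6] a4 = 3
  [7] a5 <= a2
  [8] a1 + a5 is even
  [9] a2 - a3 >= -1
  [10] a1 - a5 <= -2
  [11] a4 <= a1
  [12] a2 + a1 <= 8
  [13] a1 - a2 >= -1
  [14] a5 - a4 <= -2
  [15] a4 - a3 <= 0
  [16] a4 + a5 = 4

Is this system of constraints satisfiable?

Constraints 9, 10, 13, 14, and 15 give a5 − a1 ≥ 2, a1 − a2 ≥ -1, a2 − a3 ≥ -1, a3 − a4 ≥ 0, a4 − a5 ≥ 2.
Adding all 5 inequalities: the left sides telescope to 0, and the right sides sum to 2 + (-1) + (-1) + 0 + 2 = 2. So 0 ≥ 2, which is false.

Unsatisfiable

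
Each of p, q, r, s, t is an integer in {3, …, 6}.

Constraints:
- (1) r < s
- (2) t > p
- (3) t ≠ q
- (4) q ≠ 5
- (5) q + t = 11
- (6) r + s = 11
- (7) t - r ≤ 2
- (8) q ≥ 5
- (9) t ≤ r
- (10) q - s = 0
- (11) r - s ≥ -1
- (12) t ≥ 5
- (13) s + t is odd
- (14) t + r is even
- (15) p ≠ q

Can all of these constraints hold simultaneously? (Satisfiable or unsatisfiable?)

Satisfiable

The assignment p = 4, q = 6, r = 5, s = 6, t = 5 works:
  constraint 5 holds since q + t = 11.
  constraint 6 holds since r + s = 11.
  constraint 7 holds since t - r = 0.
The rest check out directly.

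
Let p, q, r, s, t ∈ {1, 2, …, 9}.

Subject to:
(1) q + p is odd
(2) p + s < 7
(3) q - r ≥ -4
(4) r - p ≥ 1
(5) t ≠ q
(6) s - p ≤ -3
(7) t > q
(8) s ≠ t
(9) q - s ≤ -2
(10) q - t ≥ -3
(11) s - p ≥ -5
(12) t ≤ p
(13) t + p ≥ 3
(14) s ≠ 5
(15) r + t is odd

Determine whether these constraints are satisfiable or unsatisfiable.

Unsatisfiable

Constraints 3, 4, 6, and 9 give p − s ≥ 3, s − q ≥ 2, q − r ≥ -4, r − p ≥ 1.
Adding all 4 inequalities: the left sides telescope to 0, and the right sides sum to 3 + 2 + (-4) + 1 = 2. So 0 ≥ 2, which is false.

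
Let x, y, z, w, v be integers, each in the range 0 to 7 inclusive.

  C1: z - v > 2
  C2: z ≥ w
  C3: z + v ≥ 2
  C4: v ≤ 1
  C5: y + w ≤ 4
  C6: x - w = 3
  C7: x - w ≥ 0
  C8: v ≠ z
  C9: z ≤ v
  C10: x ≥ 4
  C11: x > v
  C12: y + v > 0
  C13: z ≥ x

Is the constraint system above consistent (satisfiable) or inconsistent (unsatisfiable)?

From constraints 10 and 13: z ≥ x and x ≥ 4, so z ≥ 4. From constraints 4 and 9: z ≤ v and v ≤ 1, so z ≤ 1. But 1 < 4, so no value of z works.

Unsatisfiable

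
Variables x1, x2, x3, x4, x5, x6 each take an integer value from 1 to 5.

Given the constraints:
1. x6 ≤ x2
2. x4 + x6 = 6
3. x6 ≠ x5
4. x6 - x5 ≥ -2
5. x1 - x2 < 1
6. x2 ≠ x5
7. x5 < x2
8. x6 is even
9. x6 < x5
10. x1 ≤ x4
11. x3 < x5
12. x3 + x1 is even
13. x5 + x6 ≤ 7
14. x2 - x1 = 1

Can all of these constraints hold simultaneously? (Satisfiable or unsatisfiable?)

Satisfiable

One satisfying assignment is x1 = 4, x2 = 5, x3 = 2, x4 = 4, x5 = 4, x6 = 2.
For the less obvious constraints — constraint 2: x4 + x6 = 6; constraint 4: x6 - x5 = -2; constraint 5: x1 - x2 = -1 — and the others hold by inspection.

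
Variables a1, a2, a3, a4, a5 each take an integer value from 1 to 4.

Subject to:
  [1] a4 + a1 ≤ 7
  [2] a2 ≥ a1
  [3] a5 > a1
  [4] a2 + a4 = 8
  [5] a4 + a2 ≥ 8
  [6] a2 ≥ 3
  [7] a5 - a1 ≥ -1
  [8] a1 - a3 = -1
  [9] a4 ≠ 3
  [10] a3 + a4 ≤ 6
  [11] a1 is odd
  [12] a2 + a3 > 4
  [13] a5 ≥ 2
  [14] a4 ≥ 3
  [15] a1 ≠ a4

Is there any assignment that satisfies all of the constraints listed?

Satisfiable

Try a1 = 1, a2 = 4, a3 = 2, a4 = 4, a5 = 3.
Check constraint 1: a4 + a1 = 5; constraint 4: a2 + a4 = 8. The remaining constraints are straightforward to verify.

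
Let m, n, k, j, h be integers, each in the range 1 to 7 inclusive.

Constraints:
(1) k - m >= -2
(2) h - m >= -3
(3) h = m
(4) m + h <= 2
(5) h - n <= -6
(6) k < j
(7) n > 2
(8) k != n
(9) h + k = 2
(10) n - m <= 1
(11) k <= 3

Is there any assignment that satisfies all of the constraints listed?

Unsatisfiable

Constraints 2, 5, and 10 give h − m ≥ -3, m − n ≥ -1, n − h ≥ 6.
Adding all 3 inequalities: the left sides telescope to 0, and the right sides sum to (-3) + (-1) + 6 = 2. So 0 ≥ 2, which is false.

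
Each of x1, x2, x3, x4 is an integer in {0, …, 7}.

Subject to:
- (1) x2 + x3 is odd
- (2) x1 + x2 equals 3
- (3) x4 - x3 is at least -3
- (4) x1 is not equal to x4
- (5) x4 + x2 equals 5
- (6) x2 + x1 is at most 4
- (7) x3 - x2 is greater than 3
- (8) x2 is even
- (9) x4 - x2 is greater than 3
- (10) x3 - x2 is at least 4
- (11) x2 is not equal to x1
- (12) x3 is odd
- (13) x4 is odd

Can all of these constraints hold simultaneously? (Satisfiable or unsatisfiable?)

Satisfiable

One satisfying assignment is x1 = 3, x2 = 0, x3 = 5, x4 = 5.
For the less obvious constraints — constraint 2: x1 + x2 = 3; constraint 3: x4 - x3 = 0; constraint 5: x4 + x2 = 5 — and the others hold by inspection.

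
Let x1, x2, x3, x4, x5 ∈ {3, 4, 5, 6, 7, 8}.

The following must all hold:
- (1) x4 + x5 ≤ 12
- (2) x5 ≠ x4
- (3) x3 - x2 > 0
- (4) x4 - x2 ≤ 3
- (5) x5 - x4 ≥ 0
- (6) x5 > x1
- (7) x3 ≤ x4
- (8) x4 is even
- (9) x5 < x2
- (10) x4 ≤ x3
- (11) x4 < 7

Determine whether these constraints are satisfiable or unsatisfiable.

Unsatisfiable

Constraints 3, 5, 7, and 9 give x3 ≤ x4, x4 ≤ x5, x5 < x2, x2 < x3. Chaining: x3 ≤ x4 ≤ x5 < x2 < x3, which forces x3 < x3 — impossible.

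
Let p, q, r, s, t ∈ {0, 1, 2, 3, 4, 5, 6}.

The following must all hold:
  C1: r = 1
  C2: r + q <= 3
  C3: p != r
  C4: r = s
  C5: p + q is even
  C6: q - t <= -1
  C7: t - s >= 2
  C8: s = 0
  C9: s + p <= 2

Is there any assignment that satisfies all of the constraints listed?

Constraint 1 fixes r = 1 and constraint 8 fixes s = 0, but constraint 4 requires r = s. Since 1 ≠ 0, contradiction.

Unsatisfiable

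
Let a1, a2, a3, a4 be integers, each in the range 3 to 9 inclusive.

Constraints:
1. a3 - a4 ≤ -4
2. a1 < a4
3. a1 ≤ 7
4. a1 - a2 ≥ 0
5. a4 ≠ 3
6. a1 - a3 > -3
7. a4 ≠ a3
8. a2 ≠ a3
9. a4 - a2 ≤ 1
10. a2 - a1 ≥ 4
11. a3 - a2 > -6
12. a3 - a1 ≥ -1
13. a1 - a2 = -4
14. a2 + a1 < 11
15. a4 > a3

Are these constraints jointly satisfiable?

Unsatisfiable

Constraints 1, 4, 9, and 12 give a4 − a3 ≥ 4, a3 − a1 ≥ -1, a1 − a2 ≥ 0, a2 − a4 ≥ -1.
Adding all 4 inequalities: the left sides telescope to 0, and the right sides sum to 4 + (-1) + 0 + (-1) = 2. So 0 ≥ 2, which is false.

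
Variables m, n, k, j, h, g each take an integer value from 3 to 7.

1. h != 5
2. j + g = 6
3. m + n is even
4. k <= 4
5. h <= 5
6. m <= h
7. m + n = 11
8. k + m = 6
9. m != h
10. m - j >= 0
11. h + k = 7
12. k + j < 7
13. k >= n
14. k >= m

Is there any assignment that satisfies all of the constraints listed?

Unsatisfiable

From constraints 5 and 6: m ≤ h ≤ 5. From constraints 4 and 13: n ≤ k ≤ 4. Hence m + n ≤ 9. But constraint 7 requires m + n = 11, and 11 > 9. Contradiction.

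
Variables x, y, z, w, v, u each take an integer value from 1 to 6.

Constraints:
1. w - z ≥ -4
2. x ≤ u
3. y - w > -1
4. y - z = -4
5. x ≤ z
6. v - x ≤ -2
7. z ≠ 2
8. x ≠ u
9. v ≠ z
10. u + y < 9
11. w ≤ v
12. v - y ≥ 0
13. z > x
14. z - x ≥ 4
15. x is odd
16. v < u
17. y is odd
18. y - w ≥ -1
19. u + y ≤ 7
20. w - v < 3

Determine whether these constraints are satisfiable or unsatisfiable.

Unsatisfiable

Constraints 1, 6, 12, 14, and 18 give y − w ≥ -1, w − z ≥ -4, z − x ≥ 4, x − v ≥ 2, v − y ≥ 0.
Adding all 5 inequalities: the left sides telescope to 0, and the right sides sum to (-1) + (-4) + 4 + 2 + 0 = 1. So 0 ≥ 1, which is false.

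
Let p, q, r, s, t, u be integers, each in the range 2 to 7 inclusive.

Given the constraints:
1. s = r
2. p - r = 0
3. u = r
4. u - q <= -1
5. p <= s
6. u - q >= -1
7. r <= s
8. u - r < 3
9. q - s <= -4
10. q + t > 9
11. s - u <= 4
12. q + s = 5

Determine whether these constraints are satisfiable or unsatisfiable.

Constraints 4, 9, and 11 give s − q ≥ 4, q − u ≥ 1, u − s ≥ -4.
Adding all 3 inequalities: the left sides telescope to 0, and the right sides sum to 4 + 1 + (-4) = 1. So 0 ≥ 1, which is false.

Unsatisfiable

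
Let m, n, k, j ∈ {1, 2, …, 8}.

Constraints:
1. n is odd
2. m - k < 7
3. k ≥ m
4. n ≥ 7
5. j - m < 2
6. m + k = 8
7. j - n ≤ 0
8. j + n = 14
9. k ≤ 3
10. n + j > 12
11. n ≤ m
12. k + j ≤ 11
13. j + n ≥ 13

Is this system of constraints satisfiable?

Unsatisfiable

From constraints 4 and 11: m ≥ n and n ≥ 7, so m ≥ 7. From constraints 3 and 9: m ≤ k and k ≤ 3, so m ≤ 3. But 3 < 7, so no value of m works.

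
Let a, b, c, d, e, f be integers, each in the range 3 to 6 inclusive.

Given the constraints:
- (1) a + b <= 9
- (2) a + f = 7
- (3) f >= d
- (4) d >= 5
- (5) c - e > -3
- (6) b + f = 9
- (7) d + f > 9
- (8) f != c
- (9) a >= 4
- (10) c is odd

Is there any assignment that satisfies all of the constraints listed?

Unsatisfiable

From constraint 9: a ≥ 4. From constraints 3 and 4: f ≥ d ≥ 5. Hence a + f ≥ 9. But constraint 2 requires a + f = 7, and 7 < 9. Contradiction.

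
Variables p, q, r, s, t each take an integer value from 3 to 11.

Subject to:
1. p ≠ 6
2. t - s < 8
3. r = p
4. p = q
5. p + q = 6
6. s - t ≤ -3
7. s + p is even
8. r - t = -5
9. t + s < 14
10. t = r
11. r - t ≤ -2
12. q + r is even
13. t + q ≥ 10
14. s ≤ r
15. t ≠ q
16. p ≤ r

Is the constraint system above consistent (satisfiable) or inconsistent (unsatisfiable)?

From constraints 3, 4, and 10, t = r = p = q, so t = q. But constraint 15 says t ≠ q. Contradiction.

Unsatisfiable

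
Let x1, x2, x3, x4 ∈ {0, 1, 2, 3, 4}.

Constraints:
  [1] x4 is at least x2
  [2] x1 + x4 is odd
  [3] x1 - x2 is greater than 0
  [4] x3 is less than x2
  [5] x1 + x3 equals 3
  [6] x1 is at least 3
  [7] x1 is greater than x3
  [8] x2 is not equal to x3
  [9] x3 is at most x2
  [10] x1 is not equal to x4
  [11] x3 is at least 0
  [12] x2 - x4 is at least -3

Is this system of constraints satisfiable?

Take x1 = 3, x2 = 2, x3 = 0, x4 = 2. Then constraint 3: x1 - x2 = 1; constraint 5: x1 + x3 = 3; constraint 12: x2 - x4 = 0, and every other listed constraint is also met.

Satisfiable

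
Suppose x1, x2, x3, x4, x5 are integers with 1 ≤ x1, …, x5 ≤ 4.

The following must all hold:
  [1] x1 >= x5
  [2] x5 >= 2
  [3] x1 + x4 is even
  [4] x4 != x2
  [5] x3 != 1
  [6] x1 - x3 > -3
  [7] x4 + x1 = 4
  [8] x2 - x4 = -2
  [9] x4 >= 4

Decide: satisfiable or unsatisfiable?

Unsatisfiable

From constraint 9: x4 ≥ 4. From constraints 1 and 2: x1 ≥ x5 ≥ 2. Hence x4 + x1 ≥ 6. But constraint 7 requires x4 + x1 = 4, and 4 < 6. Contradiction.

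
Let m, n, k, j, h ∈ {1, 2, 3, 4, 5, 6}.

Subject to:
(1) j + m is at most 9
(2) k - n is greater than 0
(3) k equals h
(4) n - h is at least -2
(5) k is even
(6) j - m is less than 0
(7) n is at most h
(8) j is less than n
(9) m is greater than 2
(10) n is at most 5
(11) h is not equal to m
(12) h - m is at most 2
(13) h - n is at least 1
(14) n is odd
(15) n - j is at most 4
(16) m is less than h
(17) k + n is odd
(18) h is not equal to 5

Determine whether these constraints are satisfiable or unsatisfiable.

One satisfying assignment is m = 4, n = 5, k = 6, j = 2, h = 6.
For the less obvious constraints — constraint 1: j + m = 6; constraint 2: k - n = 1 — and the others hold by inspection.

Satisfiable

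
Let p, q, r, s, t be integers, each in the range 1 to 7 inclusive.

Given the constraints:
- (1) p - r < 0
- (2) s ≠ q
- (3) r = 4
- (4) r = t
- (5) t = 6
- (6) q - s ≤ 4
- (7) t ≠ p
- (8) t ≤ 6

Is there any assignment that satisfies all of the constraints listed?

Unsatisfiable

Constraint 3 fixes r = 4 and constraint 5 fixes t = 6, but constraint 4 requires r = t. Since 4 ≠ 6, contradiction.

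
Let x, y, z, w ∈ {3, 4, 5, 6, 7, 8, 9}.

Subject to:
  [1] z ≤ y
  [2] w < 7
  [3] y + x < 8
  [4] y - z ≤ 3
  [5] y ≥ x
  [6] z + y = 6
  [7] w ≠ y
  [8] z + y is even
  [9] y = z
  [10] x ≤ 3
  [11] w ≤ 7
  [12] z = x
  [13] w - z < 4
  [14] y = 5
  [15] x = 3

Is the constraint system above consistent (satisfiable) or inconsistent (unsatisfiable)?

Unsatisfiable

Constraint 14 fixes y = 5 and constraint 15 fixes x = 3. Constraints 9 and 12 give y = z = x, so y = x. But 5 ≠ 3 — contradiction.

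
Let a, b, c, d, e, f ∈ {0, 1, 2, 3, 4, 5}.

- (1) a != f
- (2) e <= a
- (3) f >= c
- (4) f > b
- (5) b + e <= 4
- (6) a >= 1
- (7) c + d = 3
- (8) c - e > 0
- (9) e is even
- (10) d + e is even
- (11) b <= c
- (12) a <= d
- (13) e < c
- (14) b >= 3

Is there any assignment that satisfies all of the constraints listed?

Unsatisfiable

From constraints 11 and 14: c ≥ b ≥ 3. From constraints 6 and 12: d ≥ a ≥ 1. Hence c + d ≥ 4. But constraint 7 requires c + d = 3, and 3 < 4. Contradiction.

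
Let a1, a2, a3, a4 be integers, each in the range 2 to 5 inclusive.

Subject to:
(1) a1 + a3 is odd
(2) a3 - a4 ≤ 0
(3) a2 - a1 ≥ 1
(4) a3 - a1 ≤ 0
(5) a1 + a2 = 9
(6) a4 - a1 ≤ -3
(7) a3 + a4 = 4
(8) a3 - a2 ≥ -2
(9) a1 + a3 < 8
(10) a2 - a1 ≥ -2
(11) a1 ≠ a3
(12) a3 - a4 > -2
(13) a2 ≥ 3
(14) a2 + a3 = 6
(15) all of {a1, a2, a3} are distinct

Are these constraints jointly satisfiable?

Unsatisfiable

Constraints 2, 3, 6, and 8 give a4 − a3 ≥ 0, a3 − a2 ≥ -2, a2 − a1 ≥ 1, a1 − a4 ≥ 3.
Adding all 4 inequalities: the left sides telescope to 0, and the right sides sum to 0 + (-2) + 1 + 3 = 2. So 0 ≥ 2, which is false.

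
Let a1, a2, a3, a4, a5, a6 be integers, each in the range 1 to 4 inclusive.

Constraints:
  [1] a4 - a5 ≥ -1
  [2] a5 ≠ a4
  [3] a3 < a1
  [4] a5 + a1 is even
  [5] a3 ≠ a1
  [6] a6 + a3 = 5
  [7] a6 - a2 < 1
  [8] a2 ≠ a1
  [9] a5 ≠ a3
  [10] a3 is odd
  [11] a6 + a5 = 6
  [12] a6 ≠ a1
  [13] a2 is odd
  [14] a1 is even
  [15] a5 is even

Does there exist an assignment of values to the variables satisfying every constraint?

Try a1 = 4, a2 = 3, a3 = 3, a4 = 3, a5 = 4, a6 = 2.
Check constraint 1: a4 - a5 = -1; constraint 6: a6 + a3 = 5. The remaining constraints are straightforward to verify.

Satisfiable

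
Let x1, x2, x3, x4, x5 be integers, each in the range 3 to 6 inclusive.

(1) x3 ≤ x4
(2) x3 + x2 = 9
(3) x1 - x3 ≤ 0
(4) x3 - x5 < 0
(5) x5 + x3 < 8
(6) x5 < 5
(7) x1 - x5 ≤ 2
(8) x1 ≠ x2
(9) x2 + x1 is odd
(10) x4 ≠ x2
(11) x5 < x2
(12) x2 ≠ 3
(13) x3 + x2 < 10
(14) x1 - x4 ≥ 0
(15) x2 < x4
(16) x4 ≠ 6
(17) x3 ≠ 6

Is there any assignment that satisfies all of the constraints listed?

Unsatisfiable

Constraints 3, 4, 11, 14, and 15 give x4 ≤ x1, x1 ≤ x3, x3 < x5, x5 < x2, x2 < x4. Chaining: x4 ≤ x1 ≤ x3 < x5 < x2 < x4, which forces x4 < x4 — impossible.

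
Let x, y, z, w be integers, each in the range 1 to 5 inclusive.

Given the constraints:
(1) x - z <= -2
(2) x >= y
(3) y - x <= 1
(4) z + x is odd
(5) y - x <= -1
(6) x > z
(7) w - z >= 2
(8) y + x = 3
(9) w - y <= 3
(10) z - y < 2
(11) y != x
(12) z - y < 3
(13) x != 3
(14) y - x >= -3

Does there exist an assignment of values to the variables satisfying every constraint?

Constraints 1, 5, 7, and 9 give z − x ≥ 2, x − y ≥ 1, y − w ≥ -3, w − z ≥ 2.
Adding all 4 inequalities: the left sides telescope to 0, and the right sides sum to 2 + 1 + (-3) + 2 = 2. So 0 ≥ 2, which is false.

Unsatisfiable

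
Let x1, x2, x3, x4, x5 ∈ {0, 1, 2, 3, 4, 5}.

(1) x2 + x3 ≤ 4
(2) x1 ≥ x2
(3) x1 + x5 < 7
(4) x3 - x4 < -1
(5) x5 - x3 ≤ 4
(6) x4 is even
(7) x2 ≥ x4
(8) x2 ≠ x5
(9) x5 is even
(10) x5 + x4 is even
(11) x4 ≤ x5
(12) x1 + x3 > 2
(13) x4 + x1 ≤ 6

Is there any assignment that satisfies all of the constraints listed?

Satisfiable

Take x1 = 4, x2 = 3, x3 = 0, x4 = 2, x5 = 2. Then constraint 1: x2 + x3 = 3; constraint 3: x1 + x5 = 6; constraint 4: x3 - x4 = -2, and every other listed constraint is also met.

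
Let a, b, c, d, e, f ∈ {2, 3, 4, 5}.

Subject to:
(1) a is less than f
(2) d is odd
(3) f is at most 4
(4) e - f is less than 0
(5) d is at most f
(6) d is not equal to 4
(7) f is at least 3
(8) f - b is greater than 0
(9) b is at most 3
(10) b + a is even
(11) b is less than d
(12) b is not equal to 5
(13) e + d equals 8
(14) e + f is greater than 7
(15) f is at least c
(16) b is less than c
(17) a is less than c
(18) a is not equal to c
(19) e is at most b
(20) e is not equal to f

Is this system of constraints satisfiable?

Unsatisfiable

From constraints 9 and 19: e ≤ b ≤ 3. From constraints 3 and 5: d ≤ f ≤ 4. Hence e + d ≤ 7. But constraint 13 requires e + d = 8, and 8 > 7. Contradiction.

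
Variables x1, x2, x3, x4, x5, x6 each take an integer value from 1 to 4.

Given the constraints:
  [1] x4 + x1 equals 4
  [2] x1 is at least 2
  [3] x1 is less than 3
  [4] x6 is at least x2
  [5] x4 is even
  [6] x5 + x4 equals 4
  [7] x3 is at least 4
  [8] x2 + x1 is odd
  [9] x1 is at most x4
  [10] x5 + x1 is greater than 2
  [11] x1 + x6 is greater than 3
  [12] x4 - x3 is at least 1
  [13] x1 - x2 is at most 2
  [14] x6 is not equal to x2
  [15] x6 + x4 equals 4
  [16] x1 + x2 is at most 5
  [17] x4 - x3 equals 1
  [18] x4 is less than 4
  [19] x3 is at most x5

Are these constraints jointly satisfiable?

From constraints 7 and 19: x5 ≥ x3 ≥ 4. From constraints 2 and 9: x4 ≥ x1 ≥ 2. Hence x5 + x4 ≥ 6. But constraint 6 requires x5 + x4 = 4, and 4 < 6. Contradiction.

Unsatisfiable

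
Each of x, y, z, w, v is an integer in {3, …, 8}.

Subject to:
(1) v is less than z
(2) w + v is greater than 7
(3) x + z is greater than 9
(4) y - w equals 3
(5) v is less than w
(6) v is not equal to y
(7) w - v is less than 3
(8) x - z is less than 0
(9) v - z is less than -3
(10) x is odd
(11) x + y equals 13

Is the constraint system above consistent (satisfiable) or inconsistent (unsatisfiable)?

Satisfiable

Take x = 5, y = 8, z = 7, w = 5, v = 3. Then constraint 2: w + v = 8; constraint 3: x + z = 12; constraint 4: y - w = 3, and every other listed constraint is also met.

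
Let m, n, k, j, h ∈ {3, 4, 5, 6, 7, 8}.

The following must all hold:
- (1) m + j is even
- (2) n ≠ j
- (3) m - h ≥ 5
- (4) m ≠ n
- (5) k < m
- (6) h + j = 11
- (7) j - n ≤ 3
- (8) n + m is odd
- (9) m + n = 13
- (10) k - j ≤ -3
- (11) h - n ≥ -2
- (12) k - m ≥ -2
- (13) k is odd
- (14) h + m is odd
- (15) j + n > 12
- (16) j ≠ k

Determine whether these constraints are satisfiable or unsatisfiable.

Constraints 3, 7, 10, 11, and 12 give h − n ≥ -2, n − j ≥ -3, j − k ≥ 3, k − m ≥ -2, m − h ≥ 5.
Adding all 5 inequalities: the left sides telescope to 0, and the right sides sum to (-2) + (-3) + 3 + (-2) + 5 = 1. So 0 ≥ 1, which is false.

Unsatisfiable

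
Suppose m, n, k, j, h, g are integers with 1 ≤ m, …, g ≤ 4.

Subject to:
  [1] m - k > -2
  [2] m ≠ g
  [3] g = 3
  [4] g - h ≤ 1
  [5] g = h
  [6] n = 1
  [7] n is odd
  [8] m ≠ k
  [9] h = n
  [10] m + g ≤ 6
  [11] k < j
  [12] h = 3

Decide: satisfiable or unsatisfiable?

Constraint 3 fixes g = 3 and constraint 6 fixes n = 1. Constraints 5 and 9 give g = h = n, so g = n. But 3 ≠ 1 — contradiction.

Unsatisfiable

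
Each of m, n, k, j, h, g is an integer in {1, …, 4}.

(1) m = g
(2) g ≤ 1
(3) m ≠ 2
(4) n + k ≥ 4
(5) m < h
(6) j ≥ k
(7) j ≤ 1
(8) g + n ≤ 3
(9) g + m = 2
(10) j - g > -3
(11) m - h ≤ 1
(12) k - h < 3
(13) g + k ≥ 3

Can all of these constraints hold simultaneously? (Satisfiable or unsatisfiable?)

From constraint 2: g ≤ 1. From constraints 6 and 7: k ≤ j ≤ 1. Hence g + k ≤ 2. But constraint 13 requires g + k ≥ 3, and 3 > 2. Contradiction.

Unsatisfiable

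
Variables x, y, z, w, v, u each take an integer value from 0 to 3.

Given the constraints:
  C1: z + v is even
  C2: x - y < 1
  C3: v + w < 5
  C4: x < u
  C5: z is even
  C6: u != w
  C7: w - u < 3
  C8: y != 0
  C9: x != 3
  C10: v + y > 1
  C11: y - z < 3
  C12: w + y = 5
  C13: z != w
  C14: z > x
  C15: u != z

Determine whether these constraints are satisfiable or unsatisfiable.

Satisfiable

Try x = 0, y = 2, z = 2, w = 3, v = 0, u = 1.
Check constraint 2: x - y = -2; constraint 3: v + w = 3; constraint 7: w - u = 2. The remaining constraints are straightforward to verify.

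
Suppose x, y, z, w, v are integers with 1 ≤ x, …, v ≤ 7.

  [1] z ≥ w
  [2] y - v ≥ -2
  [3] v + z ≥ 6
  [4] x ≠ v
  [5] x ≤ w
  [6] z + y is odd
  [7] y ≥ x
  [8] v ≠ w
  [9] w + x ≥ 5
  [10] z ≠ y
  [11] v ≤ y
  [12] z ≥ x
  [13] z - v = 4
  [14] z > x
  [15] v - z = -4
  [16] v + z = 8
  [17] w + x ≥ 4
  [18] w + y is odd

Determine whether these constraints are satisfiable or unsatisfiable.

Take x = 1, y = 3, z = 6, w = 4, v = 2. Then constraint 2: y - v = 1; constraint 3: v + z = 8; constraint 9: w + x = 5, and every other listed constraint is also met.

Satisfiable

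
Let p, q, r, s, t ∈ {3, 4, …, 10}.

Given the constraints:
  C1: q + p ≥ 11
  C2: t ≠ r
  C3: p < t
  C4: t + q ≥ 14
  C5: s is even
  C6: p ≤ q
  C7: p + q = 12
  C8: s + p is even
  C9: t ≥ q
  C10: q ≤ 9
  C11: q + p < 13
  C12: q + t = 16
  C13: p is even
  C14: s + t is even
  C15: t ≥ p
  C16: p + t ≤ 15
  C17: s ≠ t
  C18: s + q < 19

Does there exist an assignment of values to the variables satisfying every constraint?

Satisfiable

Try p = 4, q = 8, r = 10, s = 10, t = 8.
Check constraint 1: q + p = 12; constraint 4: t + q = 16; constraint 7: p + q = 12. The remaining constraints are straightforward to verify.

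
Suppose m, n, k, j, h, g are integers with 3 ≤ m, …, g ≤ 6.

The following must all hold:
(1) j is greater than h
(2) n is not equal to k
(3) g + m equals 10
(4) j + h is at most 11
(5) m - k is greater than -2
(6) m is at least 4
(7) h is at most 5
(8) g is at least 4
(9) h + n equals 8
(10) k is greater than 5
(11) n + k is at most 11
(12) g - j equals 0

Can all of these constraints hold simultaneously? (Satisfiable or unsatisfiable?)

Satisfiable

One satisfying assignment is m = 5, n = 5, k = 6, j = 5, h = 3, g = 5.
For the less obvious constraints — constraint 3: g + m = 10; constraint 4: j + h = 8 — and the others hold by inspection.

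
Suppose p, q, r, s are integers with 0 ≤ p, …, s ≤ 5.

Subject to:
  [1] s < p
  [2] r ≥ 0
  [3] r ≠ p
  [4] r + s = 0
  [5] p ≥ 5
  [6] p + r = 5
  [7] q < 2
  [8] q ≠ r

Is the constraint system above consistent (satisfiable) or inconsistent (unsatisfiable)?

The assignment p = 5, q = 1, r = 0, s = 0 works:
  constraint 1 holds since s = 0, p = 5.
  constraint 4 holds since r + s = 0.
  constraint 6 holds since p + r = 5.
The rest check out directly.

Satisfiable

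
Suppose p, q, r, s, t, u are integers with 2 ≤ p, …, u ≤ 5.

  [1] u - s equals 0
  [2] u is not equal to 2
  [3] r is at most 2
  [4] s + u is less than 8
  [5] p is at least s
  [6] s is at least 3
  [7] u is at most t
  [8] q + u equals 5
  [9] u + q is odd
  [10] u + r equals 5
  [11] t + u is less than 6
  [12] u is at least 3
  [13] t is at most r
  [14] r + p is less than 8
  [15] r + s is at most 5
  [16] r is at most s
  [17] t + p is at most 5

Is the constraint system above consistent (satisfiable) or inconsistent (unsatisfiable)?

Unsatisfiable

From constraints 7 and 12: t ≥ u ≥ 3. From constraints 5 and 6: p ≥ s ≥ 3. Hence t + p ≥ 6. But constraint 17 requires t + p ≤ 5, and 5 < 6. Contradiction.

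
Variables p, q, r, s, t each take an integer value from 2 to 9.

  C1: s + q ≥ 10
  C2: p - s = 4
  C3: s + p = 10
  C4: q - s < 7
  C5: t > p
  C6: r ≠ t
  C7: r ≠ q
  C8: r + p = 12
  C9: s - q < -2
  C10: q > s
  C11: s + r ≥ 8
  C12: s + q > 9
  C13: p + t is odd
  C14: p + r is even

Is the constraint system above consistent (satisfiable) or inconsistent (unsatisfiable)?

Take p = 7, q = 8, r = 5, s = 3, t = 8. Then constraint 1: s + q = 11; constraint 2: p - s = 4, and every other listed constraint is also met.

Satisfiable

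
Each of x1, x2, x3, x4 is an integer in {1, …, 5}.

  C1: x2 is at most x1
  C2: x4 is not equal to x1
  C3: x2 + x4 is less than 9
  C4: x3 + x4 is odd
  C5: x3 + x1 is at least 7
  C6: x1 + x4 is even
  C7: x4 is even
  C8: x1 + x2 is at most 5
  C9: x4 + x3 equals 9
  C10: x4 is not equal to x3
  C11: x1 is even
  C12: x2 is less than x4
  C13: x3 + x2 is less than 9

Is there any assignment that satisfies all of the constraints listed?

Try x1 = 2, x2 = 2, x3 = 5, x4 = 4.
Check constraint 3: x2 + x4 = 6; constraint 5: x3 + x1 = 7. The remaining constraints are straightforward to verify.

Satisfiable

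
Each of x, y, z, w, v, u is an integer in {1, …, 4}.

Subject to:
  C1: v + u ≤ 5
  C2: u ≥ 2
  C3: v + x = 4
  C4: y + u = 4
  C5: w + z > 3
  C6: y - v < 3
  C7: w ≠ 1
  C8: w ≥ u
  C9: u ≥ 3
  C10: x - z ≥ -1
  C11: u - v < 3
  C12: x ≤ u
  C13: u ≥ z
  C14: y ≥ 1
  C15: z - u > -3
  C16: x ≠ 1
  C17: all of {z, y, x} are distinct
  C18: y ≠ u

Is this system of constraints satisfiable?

Satisfiable

Take x = 3, y = 1, z = 2, w = 4, v = 1, u = 3. Then constraint 1: v + u = 4; constraint 3: v + x = 4, and every other listed constraint is also met.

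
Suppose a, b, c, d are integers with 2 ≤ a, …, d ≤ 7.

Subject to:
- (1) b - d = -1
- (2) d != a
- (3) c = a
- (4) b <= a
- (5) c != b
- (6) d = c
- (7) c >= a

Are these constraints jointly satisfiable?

From constraints 3 and 6, d = c = a, so d = a. But constraint 2 says d ≠ a. Contradiction.

Unsatisfiable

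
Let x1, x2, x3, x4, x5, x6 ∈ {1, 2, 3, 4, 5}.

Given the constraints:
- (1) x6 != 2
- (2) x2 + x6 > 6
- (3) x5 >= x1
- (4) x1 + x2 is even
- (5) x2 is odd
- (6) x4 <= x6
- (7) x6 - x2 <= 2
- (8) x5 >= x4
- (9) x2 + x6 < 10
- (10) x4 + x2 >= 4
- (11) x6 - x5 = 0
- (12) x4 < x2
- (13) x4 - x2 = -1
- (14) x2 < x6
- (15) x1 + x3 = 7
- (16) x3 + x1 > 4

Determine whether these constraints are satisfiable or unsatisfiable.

Try x1 = 3, x2 = 3, x3 = 4, x4 = 2, x5 = 4, x6 = 4.
Check constraint 2: x2 + x6 = 7; constraint 7: x6 - x2 = 1. The remaining constraints are straightforward to verify.

Satisfiable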